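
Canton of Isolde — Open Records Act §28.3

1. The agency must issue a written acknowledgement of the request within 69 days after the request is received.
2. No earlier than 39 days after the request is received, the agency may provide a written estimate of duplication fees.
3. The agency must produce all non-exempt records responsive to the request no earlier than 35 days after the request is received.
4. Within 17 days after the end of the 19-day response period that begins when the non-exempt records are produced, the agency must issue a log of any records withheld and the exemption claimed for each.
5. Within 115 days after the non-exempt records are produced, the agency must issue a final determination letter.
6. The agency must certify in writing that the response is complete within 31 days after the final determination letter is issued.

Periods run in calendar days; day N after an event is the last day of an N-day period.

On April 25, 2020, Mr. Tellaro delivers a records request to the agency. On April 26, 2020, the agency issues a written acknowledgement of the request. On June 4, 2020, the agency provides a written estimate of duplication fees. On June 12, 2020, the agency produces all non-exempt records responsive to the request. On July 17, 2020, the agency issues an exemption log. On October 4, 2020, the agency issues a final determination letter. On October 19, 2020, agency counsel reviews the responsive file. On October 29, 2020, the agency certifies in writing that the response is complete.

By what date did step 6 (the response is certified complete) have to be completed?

November 4, 2020

Step 6 runs from October 4, 2020, when the final determination letter is issued. 31 days after October 4, 2020 is November 4, 2020.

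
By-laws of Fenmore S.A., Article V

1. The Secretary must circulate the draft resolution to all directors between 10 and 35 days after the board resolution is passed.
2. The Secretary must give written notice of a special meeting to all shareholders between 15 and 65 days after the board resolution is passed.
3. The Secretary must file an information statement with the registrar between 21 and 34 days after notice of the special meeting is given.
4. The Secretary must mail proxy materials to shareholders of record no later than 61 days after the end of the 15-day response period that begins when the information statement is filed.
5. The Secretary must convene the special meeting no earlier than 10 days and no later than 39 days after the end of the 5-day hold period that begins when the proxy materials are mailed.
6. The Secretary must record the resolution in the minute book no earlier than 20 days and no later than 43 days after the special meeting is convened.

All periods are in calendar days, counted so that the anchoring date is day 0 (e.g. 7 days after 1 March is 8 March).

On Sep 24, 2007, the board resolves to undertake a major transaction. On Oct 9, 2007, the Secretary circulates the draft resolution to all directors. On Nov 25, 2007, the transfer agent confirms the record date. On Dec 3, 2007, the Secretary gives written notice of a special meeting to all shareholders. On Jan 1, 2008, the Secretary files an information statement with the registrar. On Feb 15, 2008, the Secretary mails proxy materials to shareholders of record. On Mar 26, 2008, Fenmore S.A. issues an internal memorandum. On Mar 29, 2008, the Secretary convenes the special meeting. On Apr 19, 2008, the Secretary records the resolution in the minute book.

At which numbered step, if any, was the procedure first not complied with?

Step 1 — 10 and 35 days from Sep 24, 2007 (when the board resolution is passed) are Oct 4, 2007 and Oct 29, 2007 respectively; Oct 9, 2007 falls inside that range.
Step 2 — 15 and 65 days from Sep 24, 2007 (when the board resolution is passed) are Oct 9, 2007 and Nov 28, 2007 respectively; done Dec 3, 2007 — 5 days after the window closed.
The procedure was therefore not followed at step 2.

Step 2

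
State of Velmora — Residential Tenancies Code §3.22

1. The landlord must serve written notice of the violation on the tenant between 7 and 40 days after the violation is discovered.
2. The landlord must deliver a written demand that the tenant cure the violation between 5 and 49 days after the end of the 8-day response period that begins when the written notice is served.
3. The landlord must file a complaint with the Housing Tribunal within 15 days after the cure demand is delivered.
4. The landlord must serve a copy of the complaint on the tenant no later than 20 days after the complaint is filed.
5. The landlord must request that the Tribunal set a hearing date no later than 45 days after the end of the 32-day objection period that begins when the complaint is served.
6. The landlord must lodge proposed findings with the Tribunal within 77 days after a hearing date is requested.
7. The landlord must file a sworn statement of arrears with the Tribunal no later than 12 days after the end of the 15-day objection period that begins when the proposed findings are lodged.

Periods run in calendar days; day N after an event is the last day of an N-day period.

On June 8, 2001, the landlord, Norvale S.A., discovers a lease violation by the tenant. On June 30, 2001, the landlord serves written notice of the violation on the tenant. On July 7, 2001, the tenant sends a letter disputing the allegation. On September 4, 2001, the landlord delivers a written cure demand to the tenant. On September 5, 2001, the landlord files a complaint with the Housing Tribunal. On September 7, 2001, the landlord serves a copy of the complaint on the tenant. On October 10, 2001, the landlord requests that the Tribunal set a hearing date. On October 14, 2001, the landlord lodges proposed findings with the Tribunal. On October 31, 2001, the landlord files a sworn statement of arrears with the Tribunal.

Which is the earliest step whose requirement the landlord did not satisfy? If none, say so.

Step 1 — 7 and 40 days from June 8, 2001 (when the violation is discovered) are June 15, 2001 and July 18, 2001 respectively; done June 30, 2001 — within the window.
Step 2 — 5 and 49 days from July 8, 2001 (end of the 8-day response period, which began when the written notice is served on June 30, 2001) are July 13, 2001 and August 26, 2001 respectively; September 4, 2001 is 9 days past the end of the window.

Step 2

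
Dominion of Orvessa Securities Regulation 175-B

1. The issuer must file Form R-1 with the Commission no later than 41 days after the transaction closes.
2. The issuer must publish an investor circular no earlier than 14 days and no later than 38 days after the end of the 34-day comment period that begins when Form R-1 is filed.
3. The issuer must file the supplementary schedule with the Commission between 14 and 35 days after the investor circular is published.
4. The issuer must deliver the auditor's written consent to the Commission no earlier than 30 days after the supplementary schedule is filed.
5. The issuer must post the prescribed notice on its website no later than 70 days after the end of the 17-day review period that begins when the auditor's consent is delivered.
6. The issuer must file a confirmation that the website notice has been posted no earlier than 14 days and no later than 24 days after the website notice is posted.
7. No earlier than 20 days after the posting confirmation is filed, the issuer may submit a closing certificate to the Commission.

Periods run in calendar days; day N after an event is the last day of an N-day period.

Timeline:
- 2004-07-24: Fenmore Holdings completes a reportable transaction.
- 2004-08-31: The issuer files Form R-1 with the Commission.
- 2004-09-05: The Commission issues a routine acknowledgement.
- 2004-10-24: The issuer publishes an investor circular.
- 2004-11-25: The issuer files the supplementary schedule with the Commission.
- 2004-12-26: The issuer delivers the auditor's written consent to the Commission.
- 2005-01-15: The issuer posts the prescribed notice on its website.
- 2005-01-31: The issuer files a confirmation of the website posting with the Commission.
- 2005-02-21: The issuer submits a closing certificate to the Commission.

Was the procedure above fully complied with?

Yes

(1) due by 2004-07-24 + 41 days = 2004-09-03; completed 2004-08-31, before the deadline.
(2) the permitted window runs from 2004-10-04 + 14 = 2004-10-18 to 2004-10-04 + 38 = 2004-11-11; done 2004-10-24 — within the window.
(3) the permitted window runs from 2004-10-24 + 14 = 2004-11-07 to 2004-10-24 + 35 = 2004-11-28; 2004-11-25 falls inside that range.
(4) permitted from 2004-11-25 + 30 days = 2004-12-25 onward; done 2004-12-26, after the minimum wait.
(5) due by 2005-01-12 + 70 days = 2005-03-23; done 2005-01-15 — timely.
(6) the permitted window runs from 2005-01-15 + 14 = 2005-01-29 to 2005-01-15 + 24 = 2005-02-08; 2005-01-31 falls inside that range.
(7) permitted from 2005-01-31 + 20 days = 2005-02-20 onward; 2005-02-21 is on or after that date.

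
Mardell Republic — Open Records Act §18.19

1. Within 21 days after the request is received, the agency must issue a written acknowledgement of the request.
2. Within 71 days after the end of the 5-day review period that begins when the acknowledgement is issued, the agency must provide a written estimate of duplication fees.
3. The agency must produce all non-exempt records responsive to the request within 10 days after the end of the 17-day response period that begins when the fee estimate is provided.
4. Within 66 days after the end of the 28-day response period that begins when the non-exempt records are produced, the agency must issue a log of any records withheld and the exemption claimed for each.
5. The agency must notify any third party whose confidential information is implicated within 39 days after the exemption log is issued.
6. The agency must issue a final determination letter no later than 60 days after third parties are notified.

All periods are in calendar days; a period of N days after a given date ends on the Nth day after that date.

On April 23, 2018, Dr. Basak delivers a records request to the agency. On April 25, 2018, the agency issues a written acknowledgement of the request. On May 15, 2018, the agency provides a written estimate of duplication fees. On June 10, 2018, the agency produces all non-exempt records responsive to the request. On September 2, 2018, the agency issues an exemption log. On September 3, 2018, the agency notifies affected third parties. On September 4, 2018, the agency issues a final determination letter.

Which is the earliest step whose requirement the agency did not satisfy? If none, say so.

Step 1 — counting 21 days from April 23, 2018 (when the request is received) gives a deadline of May 14, 2018; April 25, 2018 is within that limit.
Step 2 — counting 71 days from April 30, 2018 (end of the 5-day review period, which began when the acknowledgement is issued on April 25, 2018) gives a deadline of July 10, 2018; May 15, 2018 is within that limit.
Step 3 — counting 10 days from June 1, 2018 (end of the 17-day response period, which began when the fee estimate is provided on May 15, 2018) gives a deadline of June 11, 2018; done June 10, 2018 — timely.
Step 4 — counting 66 days from July 8, 2018 (end of the 28-day response period, which began when the non-exempt records are produced on June 10, 2018) gives a deadline of September 12, 2018; done September 2, 2018 — timely.
Step 5 — counting 39 days from September 2, 2018 (when the exemption log is issued) gives a deadline of October 11, 2018; done September 3, 2018 — timely.
Step 6 — counting 60 days from September 3, 2018 (when third parties are notified) gives a deadline of November 2, 2018; September 4, 2018 is within that limit.

None — every step was satisfied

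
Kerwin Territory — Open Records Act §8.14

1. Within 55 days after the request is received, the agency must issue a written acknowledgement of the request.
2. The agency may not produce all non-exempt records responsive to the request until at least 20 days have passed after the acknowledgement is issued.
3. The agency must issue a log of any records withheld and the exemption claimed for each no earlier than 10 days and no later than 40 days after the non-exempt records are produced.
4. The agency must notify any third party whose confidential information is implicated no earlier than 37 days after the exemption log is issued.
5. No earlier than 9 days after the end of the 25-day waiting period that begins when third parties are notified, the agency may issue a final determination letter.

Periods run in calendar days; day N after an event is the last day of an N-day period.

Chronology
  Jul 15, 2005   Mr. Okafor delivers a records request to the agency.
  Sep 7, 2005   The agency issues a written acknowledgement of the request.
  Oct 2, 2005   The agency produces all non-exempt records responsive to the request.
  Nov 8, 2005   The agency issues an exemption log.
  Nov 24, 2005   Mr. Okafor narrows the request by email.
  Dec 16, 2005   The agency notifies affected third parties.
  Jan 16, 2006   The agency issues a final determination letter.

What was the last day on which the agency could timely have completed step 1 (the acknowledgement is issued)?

Sep 8, 2005

Step 1 runs from Jul 15, 2005, when the request is received. 55 days after Jul 15, 2005 is Sep 8, 2005.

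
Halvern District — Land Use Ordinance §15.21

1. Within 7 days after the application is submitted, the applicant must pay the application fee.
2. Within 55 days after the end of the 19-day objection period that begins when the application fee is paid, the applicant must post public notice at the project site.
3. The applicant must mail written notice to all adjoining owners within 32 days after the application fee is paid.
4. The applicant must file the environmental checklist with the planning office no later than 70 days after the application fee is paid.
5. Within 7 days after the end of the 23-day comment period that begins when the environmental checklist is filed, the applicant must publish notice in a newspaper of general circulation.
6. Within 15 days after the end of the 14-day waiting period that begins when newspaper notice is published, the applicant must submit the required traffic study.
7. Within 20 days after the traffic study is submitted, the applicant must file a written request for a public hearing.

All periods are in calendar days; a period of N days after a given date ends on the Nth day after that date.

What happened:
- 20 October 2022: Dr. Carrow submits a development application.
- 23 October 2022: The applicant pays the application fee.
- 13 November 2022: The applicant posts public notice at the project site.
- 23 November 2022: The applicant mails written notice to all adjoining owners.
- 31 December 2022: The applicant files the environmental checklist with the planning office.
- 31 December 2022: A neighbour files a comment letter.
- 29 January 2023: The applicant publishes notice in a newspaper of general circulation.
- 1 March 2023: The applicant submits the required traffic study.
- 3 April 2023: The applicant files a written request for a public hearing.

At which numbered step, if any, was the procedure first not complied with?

(1) due by 20 October 2022 + 7 days = 27 October 2022; 23 October 2022 is within that limit.
(2) due by 11 November 2022 + 55 days = 5 January 2023; 13 November 2022 is within that limit.
(3) due by 23 October 2022 + 32 days = 24 November 2022; done 23 November 2022 — timely.
(4) due by 23 October 2022 + 70 days = 1 January 2023; 31 December 2022 is within that limit.
(5) due by 23 January 2023 + 7 days = 30 January 2023; done 29 January 2023 — timely.
(6) due by 12 February 2023 + 15 days = 27 February 2023; done 1 March 2023 — 2 days late.
The procedure was therefore not followed at step 6.

Step 6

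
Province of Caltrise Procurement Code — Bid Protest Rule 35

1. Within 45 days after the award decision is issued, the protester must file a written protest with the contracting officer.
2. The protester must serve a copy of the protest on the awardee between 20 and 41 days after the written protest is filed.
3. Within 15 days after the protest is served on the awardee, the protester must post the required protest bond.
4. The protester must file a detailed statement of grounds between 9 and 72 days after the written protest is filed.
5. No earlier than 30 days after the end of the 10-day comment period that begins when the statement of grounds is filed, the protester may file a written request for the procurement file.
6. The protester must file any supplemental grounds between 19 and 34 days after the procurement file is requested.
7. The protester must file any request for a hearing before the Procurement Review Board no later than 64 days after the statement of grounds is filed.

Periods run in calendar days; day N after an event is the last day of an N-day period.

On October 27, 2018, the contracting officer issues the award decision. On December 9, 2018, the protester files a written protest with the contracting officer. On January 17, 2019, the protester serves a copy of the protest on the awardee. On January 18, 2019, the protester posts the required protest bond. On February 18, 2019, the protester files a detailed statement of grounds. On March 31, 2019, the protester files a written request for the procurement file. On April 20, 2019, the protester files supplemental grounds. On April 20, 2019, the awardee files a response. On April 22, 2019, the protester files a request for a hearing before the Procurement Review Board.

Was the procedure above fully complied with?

Step 1: 45 days after October 27, 2018 (when the award decision is issued) is December 11, 2018; December 9, 2018 is within that limit.
Step 2: the window is 20–41 days after December 9, 2018 (when the written protest is filed), so December 29, 2018 through January 19, 2019; January 17, 2019 falls inside that range.
Step 3: 15 days after January 17, 2019 (when the protest is served on the awardee) is February 1, 2019; completed January 18, 2019, before the deadline.
Step 4: the window is 9–72 days after December 9, 2018 (when the written protest is filed), so December 18, 2018 through February 19, 2019; done February 18, 2019, which is between those dates.
Step 5: the earliest permitted date is 30 days after February 28, 2019 (end of the 10-day comment period, which began when the statement of grounds is filed on February 18, 2019), i.e. March 30, 2019; done March 31, 2019, after the minimum wait.
Step 6: the window is 19–34 days after March 31, 2019 (when the procurement file is requested), so April 19, 2019 through May 4, 2019; April 20, 2019 falls inside that range.
Step 7: 64 days after February 18, 2019 (when the statement of grounds is filed) is April 23, 2019; April 22, 2019 is within that limit.

Yes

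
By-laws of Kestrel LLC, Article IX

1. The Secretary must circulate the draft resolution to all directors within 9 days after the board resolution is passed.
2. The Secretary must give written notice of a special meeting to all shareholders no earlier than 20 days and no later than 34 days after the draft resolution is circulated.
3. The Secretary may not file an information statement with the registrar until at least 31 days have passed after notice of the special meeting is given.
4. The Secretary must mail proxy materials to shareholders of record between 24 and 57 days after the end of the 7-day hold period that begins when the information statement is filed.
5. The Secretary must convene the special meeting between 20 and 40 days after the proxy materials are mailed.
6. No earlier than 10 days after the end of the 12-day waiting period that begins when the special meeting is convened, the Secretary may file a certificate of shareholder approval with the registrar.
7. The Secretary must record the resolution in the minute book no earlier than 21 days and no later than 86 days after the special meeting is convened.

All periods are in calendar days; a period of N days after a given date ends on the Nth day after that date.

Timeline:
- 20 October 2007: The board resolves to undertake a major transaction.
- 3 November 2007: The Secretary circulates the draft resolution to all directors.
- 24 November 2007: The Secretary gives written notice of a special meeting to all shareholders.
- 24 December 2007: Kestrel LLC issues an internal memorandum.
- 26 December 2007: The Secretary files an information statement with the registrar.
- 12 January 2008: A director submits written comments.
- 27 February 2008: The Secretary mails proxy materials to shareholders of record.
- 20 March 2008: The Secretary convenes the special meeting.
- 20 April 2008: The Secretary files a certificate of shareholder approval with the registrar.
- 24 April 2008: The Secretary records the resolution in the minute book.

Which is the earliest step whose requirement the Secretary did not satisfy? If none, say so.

(1) due by 20 October 2007 + 9 days = 29 October 2007; not done until 3 November 2007, 5 days after the deadline.

Step 1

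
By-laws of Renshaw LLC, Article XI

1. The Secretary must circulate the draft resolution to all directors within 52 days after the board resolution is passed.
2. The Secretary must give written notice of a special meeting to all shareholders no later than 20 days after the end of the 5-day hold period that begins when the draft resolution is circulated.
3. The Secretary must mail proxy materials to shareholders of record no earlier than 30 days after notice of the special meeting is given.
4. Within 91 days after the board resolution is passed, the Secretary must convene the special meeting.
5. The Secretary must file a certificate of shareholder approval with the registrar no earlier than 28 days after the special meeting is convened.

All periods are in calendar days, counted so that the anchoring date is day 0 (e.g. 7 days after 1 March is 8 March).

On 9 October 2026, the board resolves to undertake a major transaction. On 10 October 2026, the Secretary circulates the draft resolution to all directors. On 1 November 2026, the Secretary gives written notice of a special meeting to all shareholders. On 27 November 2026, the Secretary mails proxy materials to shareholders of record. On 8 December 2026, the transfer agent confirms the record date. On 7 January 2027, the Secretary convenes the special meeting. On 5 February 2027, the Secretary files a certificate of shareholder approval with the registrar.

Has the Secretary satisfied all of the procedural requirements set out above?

No

Step 1 — counting 52 days from 9 October 2026 (when the board resolution is passed) gives a deadline of 30 November 2026; completed 10 October 2026, before the deadline.
Step 2 — counting 20 days from 15 October 2026 (end of the 5-day hold period, which began when the draft resolution is circulated on 10 October 2026) gives a deadline of 4 November 2026; 1 November 2026 is within that limit.
Step 3 — must wait 30 days from 1 November 2026 (when notice of the special meeting is given), so not before 1 December 2026; done 27 November 2026 — 4 days too early.
No need to go further; step 3 was not satisfied.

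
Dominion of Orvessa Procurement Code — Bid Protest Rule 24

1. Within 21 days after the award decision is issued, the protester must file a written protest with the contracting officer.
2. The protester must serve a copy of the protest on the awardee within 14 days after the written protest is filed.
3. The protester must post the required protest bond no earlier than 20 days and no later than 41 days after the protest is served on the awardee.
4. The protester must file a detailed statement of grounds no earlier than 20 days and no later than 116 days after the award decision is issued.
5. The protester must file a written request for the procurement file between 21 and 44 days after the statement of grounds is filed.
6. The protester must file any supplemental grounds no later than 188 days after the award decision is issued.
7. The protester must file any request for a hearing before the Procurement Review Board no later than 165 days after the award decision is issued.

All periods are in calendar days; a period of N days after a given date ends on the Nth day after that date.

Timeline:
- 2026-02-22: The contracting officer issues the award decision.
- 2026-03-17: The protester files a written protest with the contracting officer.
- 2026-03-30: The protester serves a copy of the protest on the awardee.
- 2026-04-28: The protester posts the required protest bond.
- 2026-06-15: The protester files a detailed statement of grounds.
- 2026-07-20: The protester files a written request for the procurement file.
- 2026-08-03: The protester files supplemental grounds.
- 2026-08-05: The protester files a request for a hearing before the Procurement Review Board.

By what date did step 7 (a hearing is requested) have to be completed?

2026-08-06

Step 7 runs from 2026-02-22, when the award decision is issued. 165 days after 2026-02-22 is 2026-08-06.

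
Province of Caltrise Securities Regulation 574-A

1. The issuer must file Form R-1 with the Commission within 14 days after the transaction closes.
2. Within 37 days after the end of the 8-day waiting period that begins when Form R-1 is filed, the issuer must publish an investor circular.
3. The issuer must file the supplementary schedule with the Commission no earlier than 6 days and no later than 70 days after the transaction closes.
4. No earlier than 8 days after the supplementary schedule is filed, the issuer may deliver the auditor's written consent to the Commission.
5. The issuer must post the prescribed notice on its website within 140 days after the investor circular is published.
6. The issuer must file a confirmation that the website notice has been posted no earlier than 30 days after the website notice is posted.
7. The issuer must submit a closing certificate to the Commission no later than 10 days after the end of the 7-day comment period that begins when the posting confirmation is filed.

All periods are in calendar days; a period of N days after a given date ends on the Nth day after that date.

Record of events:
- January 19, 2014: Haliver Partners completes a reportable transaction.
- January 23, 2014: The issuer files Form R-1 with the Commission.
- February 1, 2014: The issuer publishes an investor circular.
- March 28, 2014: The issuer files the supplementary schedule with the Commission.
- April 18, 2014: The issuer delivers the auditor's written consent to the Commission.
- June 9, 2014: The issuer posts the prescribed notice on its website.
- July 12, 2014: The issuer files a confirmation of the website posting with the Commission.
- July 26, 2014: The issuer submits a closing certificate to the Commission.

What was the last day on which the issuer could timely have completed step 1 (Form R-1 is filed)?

Step 1 runs from January 19, 2014, when the transaction closes. 14 days after January 19, 2014 is February 2, 2014.

February 2, 2014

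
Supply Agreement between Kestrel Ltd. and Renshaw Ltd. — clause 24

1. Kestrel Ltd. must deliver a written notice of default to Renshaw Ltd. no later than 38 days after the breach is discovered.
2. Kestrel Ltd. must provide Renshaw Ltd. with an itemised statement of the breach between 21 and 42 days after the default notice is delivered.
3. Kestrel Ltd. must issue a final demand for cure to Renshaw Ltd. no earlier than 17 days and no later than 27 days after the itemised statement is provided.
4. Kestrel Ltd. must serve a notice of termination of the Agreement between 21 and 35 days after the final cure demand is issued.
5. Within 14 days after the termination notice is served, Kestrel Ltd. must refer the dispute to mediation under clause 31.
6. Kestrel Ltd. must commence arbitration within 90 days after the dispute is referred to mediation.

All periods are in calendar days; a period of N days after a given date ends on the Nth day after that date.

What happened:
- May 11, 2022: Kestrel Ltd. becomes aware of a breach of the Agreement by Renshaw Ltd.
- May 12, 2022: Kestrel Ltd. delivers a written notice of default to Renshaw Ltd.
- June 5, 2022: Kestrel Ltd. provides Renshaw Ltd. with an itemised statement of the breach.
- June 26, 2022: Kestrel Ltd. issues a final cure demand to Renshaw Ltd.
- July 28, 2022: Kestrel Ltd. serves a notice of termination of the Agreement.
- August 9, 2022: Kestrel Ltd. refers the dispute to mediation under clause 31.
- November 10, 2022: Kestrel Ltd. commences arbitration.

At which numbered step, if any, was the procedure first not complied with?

Step 6

Step 1: 38 days after May 11, 2022 (when the breach is discovered) is June 18, 2022; completed May 12, 2022, before the deadline.
Step 2: the window is 21–42 days after May 12, 2022 (when the default notice is delivered), so June 2, 2022 through June 23, 2022; done June 5, 2022 — within the window.
Step 3: the window is 17–27 days after June 5, 2022 (when the itemised statement is provided), so June 22, 2022 through July 2, 2022; done June 26, 2022, which is between those dates.
Step 4: the window is 21–35 days after June 26, 2022 (when the final cure demand is issued), so July 17, 2022 through July 31, 2022; done July 28, 2022 — within the window.
Step 5: 14 days after July 28, 2022 (when the termination notice is served) is August 11, 2022; completed August 9, 2022, before the deadline.
Step 6: 90 days after August 9, 2022 (when the dispute is referred to mediation) is November 7, 2022; not done until November 10, 2022, 3 days after the deadline.
The analysis stops there.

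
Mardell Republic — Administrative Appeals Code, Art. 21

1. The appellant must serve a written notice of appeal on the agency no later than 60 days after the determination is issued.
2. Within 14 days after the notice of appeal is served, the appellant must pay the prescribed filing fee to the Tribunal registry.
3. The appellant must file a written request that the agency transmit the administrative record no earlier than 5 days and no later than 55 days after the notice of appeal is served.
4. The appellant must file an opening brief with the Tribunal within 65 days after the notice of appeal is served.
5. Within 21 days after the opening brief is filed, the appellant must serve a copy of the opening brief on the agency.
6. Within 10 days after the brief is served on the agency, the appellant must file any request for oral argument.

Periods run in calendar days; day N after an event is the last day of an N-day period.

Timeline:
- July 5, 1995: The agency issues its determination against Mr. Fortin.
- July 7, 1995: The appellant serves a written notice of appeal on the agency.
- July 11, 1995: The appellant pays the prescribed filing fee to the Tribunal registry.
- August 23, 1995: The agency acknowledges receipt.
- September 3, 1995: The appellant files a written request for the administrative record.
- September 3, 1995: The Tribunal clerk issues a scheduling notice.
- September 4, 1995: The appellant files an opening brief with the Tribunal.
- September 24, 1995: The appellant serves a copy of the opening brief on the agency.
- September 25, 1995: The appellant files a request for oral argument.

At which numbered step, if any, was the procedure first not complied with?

Step 3

Step 1: 60 days after July 5, 1995 (when the determination is issued) is September 3, 1995; done July 7, 1995 — timely.
Step 2: 14 days after July 7, 1995 (when the notice of appeal is served) is July 21, 1995; completed July 11, 1995, before the deadline.
Step 3: the window is 5–55 days after July 7, 1995 (when the notice of appeal is served), so July 12, 1995 through August 31, 1995; September 3, 1995 is 3 days past the end of the window.
The analysis stops there.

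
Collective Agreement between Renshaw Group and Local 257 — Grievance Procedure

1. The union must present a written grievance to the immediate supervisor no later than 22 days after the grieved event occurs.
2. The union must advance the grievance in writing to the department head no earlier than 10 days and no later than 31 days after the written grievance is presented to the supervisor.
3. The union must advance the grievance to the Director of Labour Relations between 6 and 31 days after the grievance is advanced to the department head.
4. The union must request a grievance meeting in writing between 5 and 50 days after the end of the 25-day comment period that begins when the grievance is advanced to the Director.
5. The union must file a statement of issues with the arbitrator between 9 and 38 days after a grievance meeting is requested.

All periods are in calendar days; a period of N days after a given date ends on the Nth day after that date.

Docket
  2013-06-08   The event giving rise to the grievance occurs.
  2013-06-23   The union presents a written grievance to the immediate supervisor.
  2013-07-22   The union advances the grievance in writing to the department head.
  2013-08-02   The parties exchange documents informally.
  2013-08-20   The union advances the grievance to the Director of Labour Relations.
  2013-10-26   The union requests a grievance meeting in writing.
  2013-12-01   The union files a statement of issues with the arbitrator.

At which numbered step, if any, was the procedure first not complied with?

Step 1: 22 days after 2013-06-08 (when the grieved event occurs) is 2013-06-30; 2013-06-23 is within that limit.
Step 2: the window is 10–31 days after 2013-06-23 (when the written grievance is presented to the supervisor), so 2013-07-03 through 2013-07-24; done 2013-07-22, which is between those dates.
Step 3: the window is 6–31 days after 2013-07-22 (when the grievance is advanced to the department head), so 2013-07-28 through 2013-08-22; 2013-08-20 falls inside that range.
Step 4: the window is 5–50 days after 2013-09-14 (end of the 25-day comment period, which began when the grievance is advanced to the Director on 2013-08-20), so 2013-09-19 through 2013-11-03; done 2013-10-26 — within the window.
Step 5: the window is 9–38 days after 2013-10-26 (when a grievance meeting is requested), so 2013-11-04 through 2013-12-03; done 2013-12-01, which is between those dates.

None — every step was satisfied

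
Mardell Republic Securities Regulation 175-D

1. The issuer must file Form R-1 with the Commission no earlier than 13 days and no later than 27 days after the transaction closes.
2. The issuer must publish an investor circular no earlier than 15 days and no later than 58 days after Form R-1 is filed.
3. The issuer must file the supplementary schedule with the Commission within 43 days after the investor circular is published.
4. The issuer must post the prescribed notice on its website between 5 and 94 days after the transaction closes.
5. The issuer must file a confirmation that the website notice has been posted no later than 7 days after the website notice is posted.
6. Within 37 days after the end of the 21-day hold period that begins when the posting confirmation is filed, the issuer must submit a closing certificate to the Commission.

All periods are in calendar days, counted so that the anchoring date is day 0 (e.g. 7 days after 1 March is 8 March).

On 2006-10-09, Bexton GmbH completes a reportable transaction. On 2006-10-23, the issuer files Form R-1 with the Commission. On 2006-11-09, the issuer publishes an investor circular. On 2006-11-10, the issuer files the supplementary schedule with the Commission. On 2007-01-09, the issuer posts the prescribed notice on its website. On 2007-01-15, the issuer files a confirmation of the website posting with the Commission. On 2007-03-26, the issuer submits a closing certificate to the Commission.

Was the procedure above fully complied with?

No

Step 1 — 13 and 27 days from 2006-10-09 (when the transaction closes) are 2006-10-22 and 2006-11-05 respectively; done 2006-10-23 — within the window.
Step 2 — 15 and 58 days from 2006-10-23 (when Form R-1 is filed) are 2006-11-07 and 2006-12-20 respectively; 2006-11-09 falls inside that range.
Step 3 — counting 43 days from 2006-11-09 (when the investor circular is published) gives a deadline of 2006-12-22; done 2006-11-10 — timely.
Step 4 — 5 and 94 days from 2006-10-09 (when the transaction closes) are 2006-10-14 and 2007-01-11 respectively; done 2007-01-09, which is between those dates.
Step 5 — counting 7 days from 2007-01-09 (when the website notice is posted) gives a deadline of 2007-01-16; done 2007-01-15 — timely.
Step 6 — counting 37 days from 2007-02-05 (end of the 21-day hold period, which began when the posting confirmation is filed on 2007-01-15) gives a deadline of 2007-03-14; not done until 2007-03-26, 12 days after the deadline.
That is the first point of non-compliance.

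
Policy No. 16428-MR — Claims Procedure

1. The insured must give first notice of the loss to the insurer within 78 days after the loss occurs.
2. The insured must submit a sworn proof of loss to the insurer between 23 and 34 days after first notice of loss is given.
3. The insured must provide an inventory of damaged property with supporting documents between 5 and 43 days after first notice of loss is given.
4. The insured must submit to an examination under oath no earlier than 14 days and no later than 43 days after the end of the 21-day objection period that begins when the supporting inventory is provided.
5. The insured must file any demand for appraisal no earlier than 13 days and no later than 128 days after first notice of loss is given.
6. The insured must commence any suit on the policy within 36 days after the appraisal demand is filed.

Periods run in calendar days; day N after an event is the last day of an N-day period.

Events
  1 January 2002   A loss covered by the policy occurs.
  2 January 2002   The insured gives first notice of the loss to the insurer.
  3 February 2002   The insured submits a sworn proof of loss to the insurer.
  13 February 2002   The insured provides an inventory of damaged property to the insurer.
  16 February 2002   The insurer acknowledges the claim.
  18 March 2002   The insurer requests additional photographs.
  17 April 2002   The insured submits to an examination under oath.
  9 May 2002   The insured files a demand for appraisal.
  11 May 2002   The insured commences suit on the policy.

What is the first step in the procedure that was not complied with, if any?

None — every step was satisfied

(1) due by 1 January 2002 + 78 days = 20 March 2002; done 2 January 2002 — timely.
(2) the permitted window runs from 2 January 2002 + 23 = 25 January 2002 to 2 January 2002 + 34 = 5 February 2002; done 3 February 2002 — within the window.
(3) the permitted window runs from 2 January 2002 + 5 = 7 January 2002 to 2 January 2002 + 43 = 14 February 2002; done 13 February 2002 — within the window.
(4) the permitted window runs from 6 March 2002 + 14 = 20 March 2002 to 6 March 2002 + 43 = 18 April 2002; done 17 April 2002 — within the window.
(5) the permitted window runs from 2 January 2002 + 13 = 15 January 2002 to 2 January 2002 + 128 = 10 May 2002; done 9 May 2002, which is between those dates.
(6) due by 9 May 2002 + 36 days = 14 June 2002; 11 May 2002 is within that limit.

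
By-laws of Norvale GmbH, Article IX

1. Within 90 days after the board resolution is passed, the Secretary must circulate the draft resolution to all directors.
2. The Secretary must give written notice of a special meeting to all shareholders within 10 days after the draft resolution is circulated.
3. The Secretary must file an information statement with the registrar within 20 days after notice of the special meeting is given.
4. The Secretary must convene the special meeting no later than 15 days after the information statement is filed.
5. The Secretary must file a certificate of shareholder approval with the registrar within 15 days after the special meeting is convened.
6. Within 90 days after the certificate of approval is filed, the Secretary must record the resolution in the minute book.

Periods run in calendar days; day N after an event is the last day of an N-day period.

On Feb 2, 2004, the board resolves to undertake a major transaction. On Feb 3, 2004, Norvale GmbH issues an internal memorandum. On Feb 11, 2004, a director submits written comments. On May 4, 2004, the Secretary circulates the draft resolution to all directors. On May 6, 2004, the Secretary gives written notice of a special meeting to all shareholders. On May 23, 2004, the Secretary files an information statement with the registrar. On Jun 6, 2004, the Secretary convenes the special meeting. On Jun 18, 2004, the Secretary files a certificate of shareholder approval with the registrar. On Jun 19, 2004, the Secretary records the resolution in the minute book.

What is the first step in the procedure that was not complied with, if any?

(1) due by Feb 2, 2004 + 90 days = May 2, 2004; done May 4, 2004 — 2 days late.

Step 1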